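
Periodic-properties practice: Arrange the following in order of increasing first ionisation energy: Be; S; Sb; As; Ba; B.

Be is in period 2, group 2; B is in period 2, group 13; S is in period 3, group 16; As is in period 4, group 15; Sb is in period 5, group 15; Ba is in period 6, group 2.
Removing the outermost electron gets harder across a period and easier down a group.
Here both period and group differ, so the two effects have to be weighed against each other.
B > Ba: both effects reinforce here, so B is clearly the higher of the two.
Sb > B: the two effects oppose for this pair; the across-period effect wins (831 vs 801 kJ/mol).
Be > Sb: the two effects oppose for this pair; the down-group effect wins (900 vs 831 kJ/mol).
As > Be: the two effects oppose for this pair; the across-period effect wins (947 vs 900 kJ/mol).
S > As: relative to As, both the across-period and down-group shifts push S's first ionization energy up.
Note the exception: Be has a higher first ionization energy than B, contrary to the simple trend — removing B's lone 2p electron is easier than breaking Be's filled 2s².
Approximate values (kJ/mol): Be 900, B 801, S 1000, As 947, Sb 831, Ba 503.
So from lowest to highest: Ba < B < Sb < Be < As < S.

Ba < B < Sb < Be < As < S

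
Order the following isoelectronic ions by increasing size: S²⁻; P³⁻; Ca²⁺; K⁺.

Ca²⁺, K⁺, S²⁻, P³⁻

All of these have 18 electrons, so size is governed by nuclear charge alone: the more protons, the stronger the pull on the same electron cloud, and the smaller the ion.
Nuclear charges: Ca²⁺ (Z=20), K⁺ (Z=19), S²⁻ (Z=16), P³⁻ (Z=15).
Smallest to largest: Ca²⁺ < K⁺ < S²⁻ < P³⁻.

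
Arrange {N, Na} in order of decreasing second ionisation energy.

Na > N

After 1 electron has been removed, what remains? N⁺ still has 4 valence electrons; Na⁺ is the bare [Ne] core.
Breaking into a closed-shell core is much more expensive than removing a leftover valence electron — Na has the largest IE_2 here.
Approximate IE_2 values (kJ/mol): N 2856, Na 4562.
So the second ionization energies run N < Na.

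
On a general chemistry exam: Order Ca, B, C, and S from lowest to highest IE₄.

S < C < Ca < B

IE_4 is the cost of taking one more electron from the +3 cation: Ca³⁺ is already 1 electron into the core; B³⁺ is the bare [He] core; C³⁺ still has 1 valence electron; S³⁺ still has 3 valence electrons.
Core electrons are held far more tightly than valence electrons, so Ca and B top the IE_4 order.
Valence configurations: C³⁺ [He]2s¹, S³⁺ [Ne]3s²3p¹.
The numbers (kJ/mol): Ca 6491, B 25026, C 6223, S 4556.
So the fourth ionization energies run S < C < Ca < B.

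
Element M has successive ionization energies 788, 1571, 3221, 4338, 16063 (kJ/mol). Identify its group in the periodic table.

Look for the largest jump between consecutive ionization energies: IE5/IE4 ≈ 3.7, far larger than any earlier ratio.
That jump marks the point where a core electron is being removed. So the atom has 4 valence electrons.
A main-group element with 4 valence electrons is in group 14.

Group 14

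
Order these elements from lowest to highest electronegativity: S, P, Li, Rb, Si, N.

Rb < Li < Si < P < S < N

Li is in period 2, group 1; N is in period 2, group 15; Si is in period 3, group 14; P is in period 3, group 15; S is in period 3, group 16; Rb is in period 5, group 1.
Electronegativity increases across a period and decreases down a group, tracking effective nuclear charge and atomic size.
Here both period and group differ, so the two effects have to be weighed against each other.
Li > Rb: Li sits above Rb in group 1, so the down-group effect alone puts Li higher.
Si > Li: the two effects oppose for this pair; the across-period effect wins (1.90 vs 0.98).
P > Si: both are in period 3; the period trend gives P the larger value.
S > P: both are in period 3; the period trend gives S the larger value.
N > S: the two effects oppose for this pair; the down-group effect wins (3.04 vs 2.58).
Approximate values (Pauling): Li 0.98, N 3.04, Si 1.90, P 2.19, S 2.58, Rb 0.82.
So from lowest to highest: Rb < Li < Si < P < S < N.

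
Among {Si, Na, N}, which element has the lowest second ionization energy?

Si

Consider each +1 ion: Si⁺ still has 3 valence electrons; Na⁺ is the bare [Ne] core; N⁺ still has 4 valence electrons.
Pulling an electron out of a noble-gas core costs far more than removing a remaining valence electron, so Na sits at the high end of IE_2.
Valence configurations: Si⁺ [Ne]3s²3p¹, N⁺ [He]2s²2p².
Approximate IE_2 values (kJ/mol): Si 1577, Na 4562, N 2856.
Putting it together, IE_2: Si < N < Na.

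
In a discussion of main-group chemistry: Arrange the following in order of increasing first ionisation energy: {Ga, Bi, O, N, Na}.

N is in period 2, group 15; O is in period 2, group 16; Na is in period 3, group 1; Ga is in period 4, group 13; Bi is in period 6, group 15.
Across a period the outer electron is held more tightly (higher IE₁); down a group it sits in a higher shell, more shielded, and comes off more easily.
These span different periods and groups, so the two trends combine.
Ga > Na: the two effects oppose for this pair; the across-period effect wins (579 vs 496 kJ/mol).
Bi > Ga: the two effects oppose for this pair; the across-period effect wins (703 vs 579 kJ/mol).
O > Bi: both effects reinforce here, so O is clearly the higher of the two.
N > O: this pair runs against the simple trend — see the exception note.
Note the exception: N has a higher first ionization energy than O, contrary to the simple trend — pairing an electron in O's 2p⁴ costs repulsion energy, so O ionizes more easily than half-filled N (2p³).
Approximate values (kJ/mol): N 1402, O 1314, Na 496, Ga 579, Bi 703.
So from lowest to highest: Na < Ga < Bi < O < N.

Na < Ga < Bi < O < N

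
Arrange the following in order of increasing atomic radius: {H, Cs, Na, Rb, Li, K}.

H, Li, Na, K, Rb, Cs

H is in period 1, group 1; Li is in period 2, group 1; Na is in period 3, group 1; K is in period 4, group 1; Rb is in period 5, group 1; Cs is in period 6, group 1.
Atomic radius shrinks across a period as nuclear charge pulls the same shell inward, and grows down a group as new shells are added.
All are in group 1, so atomic radius increases down the group.
So from smallest to largest: H < Li < Na < K < Rb < Cs.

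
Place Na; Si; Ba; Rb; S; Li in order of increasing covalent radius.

S < Si < Li < Na < Ba < Rb

Li is in period 2, group 1; Na is in period 3, group 1; Si is in period 3, group 14; S is in period 3, group 16; Rb is in period 5, group 1; Ba is in period 6, group 2.
Radius decreases left→right (rising Z_eff, same n) and increases top→bottom (higher n).
These span different periods and groups, so the two trends combine.
Si > S: both are in period 3; the period trend gives Si the larger value.
Li > Si: the two effects oppose for this pair; the across-period effect wins (133 vs 116 pm).
Na > Li: Na sits below Li in group 1, so the down-group effect alone puts Na larger.
Ba > Na: period and group pull opposite ways; the down-group shift dominates (196 vs 155 pm).
Rb > Ba: the two effects oppose for this pair; the across-period effect wins (210 vs 196 pm).
For reference (pm): Li 133, Na 155, Si 116, S 103, Rb 210, Ba 196.
So from smallest to largest: S < Si < Li < Na < Ba < Rb.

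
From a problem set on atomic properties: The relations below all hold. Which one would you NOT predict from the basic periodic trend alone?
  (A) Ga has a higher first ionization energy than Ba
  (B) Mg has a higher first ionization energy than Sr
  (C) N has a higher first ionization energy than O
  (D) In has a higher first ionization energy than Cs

(C)

The general trend: first ionization energy increases across a period and decreases down a group.
(A) Ga (period 4, group 13) vs Ba (period 6, group 2): the stated order agrees with the simple trend.
(B) Mg (period 3, group 2) vs Sr (period 5, group 2): the stated order agrees with the simple trend.
(C) N (period 2, group 15) vs O (period 2, group 16): the stated order contradicts the simple trend.
(D) In (period 5, group 13) vs Cs (period 6, group 1): the stated order agrees with the simple trend.
The exception is (C): pairing an electron in O's 2p⁴ costs repulsion energy, so O ionizes more easily than half-filled N (2p³).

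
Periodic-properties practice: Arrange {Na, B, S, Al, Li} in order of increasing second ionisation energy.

Al < S < B < Na < Li

The second ionization energy removes an electron from the +1 ion. For each element: Na⁺ is the bare [Ne] core; B⁺ still has 2 valence electrons; S⁺ still has 5 valence electrons; Al⁺ still has 2 valence electrons; Li⁺ is the bare [He] core.
Pulling an electron out of a noble-gas core costs far more than removing a remaining valence electron, so Na and Li sit at the high end of IE_2.
Valence configurations: B⁺ [He]2s², S⁺ [Ne]3s²3p³, Al⁺ [Ne]3s².
The numbers (kJ/mol): Na 4562, B 2427, S 2252, Al 1817, Li 7298.
Hence IE_2: Al < S < B < Na < Li.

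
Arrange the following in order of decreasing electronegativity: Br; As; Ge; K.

Br, As, Ge, K

K is in period 4, group 1; Ge is in period 4, group 14; As is in period 4, group 15; Br is in period 4, group 17.
EN rises left→right (higher Z_eff, smaller atoms) and falls top→bottom (larger, more shielded atoms).
All lie in period 4, so electronegativity increases left to right.
So from highest to lowest: Br > As > Ge > K.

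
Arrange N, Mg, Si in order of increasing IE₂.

Mg < Si < N

IE_2 is the cost of taking one more electron from the +1 cation: N⁺ still has 4 valence electrons; Mg⁺ still has 1 valence electron; Si⁺ still has 3 valence electrons.
All are still removing valence electrons, so compare the +1 ions as you would atoms: IE_2 generally rises across a period (higher Z_eff) and falls down a group (larger shell), subject to the usual subshell exceptions.
Valence configurations: N⁺ [He]2s²2p², Mg⁺ [Ne]3s¹, Si⁺ [Ne]3s²3p¹.
The numbers (kJ/mol): N 2856, Mg 1451, Si 1577.
Putting it together, IE_2: Mg < Si < N.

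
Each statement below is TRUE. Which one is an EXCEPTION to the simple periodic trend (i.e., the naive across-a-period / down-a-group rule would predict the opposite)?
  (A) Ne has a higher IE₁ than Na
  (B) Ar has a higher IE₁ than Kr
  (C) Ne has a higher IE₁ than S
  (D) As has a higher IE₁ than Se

The general trend: IE₁ increases across a period and decreases down a group.
(A) Ne (period 2, group 18) vs Na (period 3, group 1): the stated order agrees with the simple trend.
(B) Ar (period 3, group 18) vs Kr (period 4, group 18): the stated order agrees with the simple trend.
(C) Ne (period 2, group 18) vs S (period 3, group 16): the stated order agrees with the simple trend.
(D) As (period 4, group 15) vs Se (period 4, group 16): the stated order contradicts the simple trend.
The exception is (D): Se (4p⁴) ionizes more easily than half-filled As (4p³).

(D)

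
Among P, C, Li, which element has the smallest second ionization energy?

P

IE_2 is the cost of taking one more electron from the +1 cation: P⁺ still has 4 valence electrons; C⁺ still has 3 valence electrons; Li⁺ is the bare [He] core.
Core electrons are held far more tightly than valence electrons, so Li tops the IE_2 order.
Valence configurations: P⁺ [Ne]3s²3p², C⁺ [He]2s²2p¹.
Tabulated IE_2 (kJ/mol): P 1907, C 2353, Li 7298.
Overall IE_2 order: P < C < Li.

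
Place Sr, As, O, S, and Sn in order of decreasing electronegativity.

O > S > As > Sn > Sr

O is in period 2, group 16; S is in period 3, group 16; As is in period 4, group 15; Sr is in period 5, group 2; Sn is in period 5, group 14.
EN rises left→right (higher Z_eff, smaller atoms) and falls top→bottom (larger, more shielded atoms).
Neither a single period nor a single group — weigh both effects.
Sn > Sr: both are in period 5; the period trend gives Sn the larger value.
As > Sn: both effects reinforce here, so As is clearly the higher of the two.
S > As: relative to As, both the across-period and down-group shifts push S's electronegativity up.
O > S: they share group 16; the group trend gives O the larger value.
Approximate values (Pauling): O 3.44, S 2.58, As 2.18, Sr 0.95, Sn 1.96.
So from highest to lowest: O > S > As > Sn > Sr.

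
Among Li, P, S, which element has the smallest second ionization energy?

IE_2 is the cost of taking one more electron from the +1 cation: Li⁺ is the bare [He] core; P⁺ still has 4 valence electrons; S⁺ still has 5 valence electrons.
Pulling an electron out of a noble-gas core costs far more than removing a remaining valence electron, so Li sits at the high end of IE_2.
Valence configurations: P⁺ [Ne]3s²3p², S⁺ [Ne]3s²3p³.
The numbers (kJ/mol): Li 7298, P 1907, S 2252.
Overall IE_2 order: P < S < Li.

P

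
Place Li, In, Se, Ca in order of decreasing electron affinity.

Se, Li, In, Ca

Li is in period 2, group 1; Ca is in period 4, group 2; Se is in period 4, group 16; In is in period 5, group 13.
Electron affinity generally becomes more exothermic across a period toward the halogens and less exothermic down a group.
Neither a single period nor a single group — weigh both effects.
In > Ca: the two effects oppose for this pair; the across-period effect wins (29 vs 2 kJ/mol).
Li > In: period and group pull opposite ways; the down-group shift dominates (60 vs 29 kJ/mol).
Se > Li: period and group pull opposite ways; the across-period shift dominates (195 vs 60 kJ/mol).
Approximate values (kJ/mol): Li 60, Ca 2, Se 195, In 29.
So from highest to lowest: Se > Li > In > Ca.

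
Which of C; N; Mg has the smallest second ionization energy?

After 1 electron has been removed, what remains? C⁺ still has 3 valence electrons; N⁺ still has 4 valence electrons; Mg⁺ still has 1 valence electron.
All are still removing valence electrons, so compare the +1 ions as you would atoms: IE_2 generally rises across a period (higher Z_eff) and falls down a group (larger shell), subject to the usual subshell exceptions.
Valence configurations: C⁺ [He]2s²2p¹, N⁺ [He]2s²2p², Mg⁺ [Ne]3s¹.
Tabulated IE_2 (kJ/mol): C 2353, N 2856, Mg 1451.
Hence IE_2: Mg < C < N.

Mg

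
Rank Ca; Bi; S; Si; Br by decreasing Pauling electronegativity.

Si is in period 3, group 14; S is in period 3, group 16; Ca is in period 4, group 2; Br is in period 4, group 17; Bi is in period 6, group 15.
Smaller atoms with higher effective nuclear charge are more electronegative.
Neither a single period nor a single group — weigh both effects.
Si > Ca: relative to Ca, both the across-period and down-group shifts push Si's electronegativity up.
Bi > Si: the two effects oppose for this pair; the across-period effect wins (2.02 vs 1.90).
S > Bi: both effects reinforce here, so S is clearly the higher of the two.
Br > S: the two effects oppose for this pair; the across-period effect wins (2.96 vs 2.58).
Approximate values (Pauling): Si 1.90, S 2.58, Ca 1.00, Br 2.96, Bi 2.02.
So from highest to lowest: Br > S > Bi > Si > Ca.

Br, S, Bi, Si, Ca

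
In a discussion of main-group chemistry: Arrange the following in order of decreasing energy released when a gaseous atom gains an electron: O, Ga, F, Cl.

Cl > F > O > Ga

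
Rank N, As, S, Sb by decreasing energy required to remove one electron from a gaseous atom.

N is in period 2, group 15; S is in period 3, group 16; As is in period 4, group 15; Sb is in period 5, group 15.
Removing the outermost electron gets harder across a period and easier down a group.
Neither a single period nor a single group — weigh both effects.
As > Sb: As sits above Sb in group 15, so the down-group effect alone puts As higher.
S > As: both effects reinforce here, so S is clearly the higher of the two.
N > S: the two effects oppose for this pair; the down-group effect wins (1402 vs 1000 kJ/mol).
For reference (kJ/mol): N 1402, S 1000, As 947, Sb 831.
So from highest to lowest: N > S > As > Sb.

N > S > As > Sb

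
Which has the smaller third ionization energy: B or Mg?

The third ionization energy removes an electron from the +2 ion. For each element: B²⁺ still has 1 valence electron; Mg²⁺ is the bare [Ne] core.
Pulling an electron out of a noble-gas core costs far more than removing a remaining valence electron, so Mg sits at the high end of IE_3.
Approximate IE_3 values (kJ/mol): B 3660, Mg 7733.
Overall IE_3 order: B < Mg.

B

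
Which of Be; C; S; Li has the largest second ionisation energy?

Li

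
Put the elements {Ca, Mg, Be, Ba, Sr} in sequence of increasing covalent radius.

Be < Mg < Ca < Sr < Ba

Be is in period 2, group 2; Mg is in period 3, group 2; Ca is in period 4, group 2; Sr is in period 5, group 2; Ba is in period 6, group 2.
Across a period the added protons contract the valence shell; down a group each new principal shell makes the atom larger.
All are in group 2, so atomic radius increases down the group.
So from smallest to largest: Be < Mg < Ca < Sr < Ba.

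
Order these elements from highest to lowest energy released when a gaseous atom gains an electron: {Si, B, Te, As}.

B is in period 2, group 13; Si is in period 3, group 14; As is in period 4, group 15; Te is in period 5, group 16.
Atoms with high Z_eff and room in the valence shell (especially the halogens) have the most exothermic electron affinities.
These sit on a diagonal, where the across-period and down-group effects partly cancel.
As > B: period and group pull opposite ways; the across-period shift dominates (78 vs 27 kJ/mol).
Si > As: period and group pull opposite ways; the down-group shift dominates (134 vs 78 kJ/mol).
Te > Si: period and group pull opposite ways; the across-period shift dominates (190 vs 134 kJ/mol).
For reference (kJ/mol): B 27, Si 134, As 78, Te 190.
So from highest to lowest: Te > Si > As > B.

Te > Si > As > B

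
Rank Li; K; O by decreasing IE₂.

Li, O, K

Consider each +1 ion: Li⁺ is the bare [He] core; K⁺ is the bare [Ar] core; O⁺ still has 5 valence electrons.
Usually core removal costs more than valence removal, but here the competition is close: a tightly held n=2 valence electron can cost more to remove than an n=3 core electron, so the actual values have to decide it.
The numbers (kJ/mol): Li 7298, K 3052, O 3388.
Overall IE_2 order: K < O < Li.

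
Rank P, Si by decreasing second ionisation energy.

P, Si

Consider each +1 ion: P⁺ still has 4 valence electrons; Si⁺ still has 3 valence electrons.
All are still removing valence electrons, so compare the +1 ions as you would atoms: IE_2 generally rises across a period (higher Z_eff) and falls down a group (larger shell), subject to the usual subshell exceptions.
Valence configurations: P⁺ [Ne]3s²3p², Si⁺ [Ne]3s²3p¹.
Approximate IE_2 values (kJ/mol): P 1907, Si 1577.
Putting it together, IE_2: Si < P.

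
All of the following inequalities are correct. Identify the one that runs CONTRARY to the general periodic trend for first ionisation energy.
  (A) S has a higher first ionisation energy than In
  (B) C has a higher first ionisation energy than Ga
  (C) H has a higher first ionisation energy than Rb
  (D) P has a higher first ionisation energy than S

The general trend: first ionisation energy increases across a period and decreases down a group.
(A) S (period 3, group 16) vs In (period 5, group 13): the stated order agrees with the simple trend.
(B) C (period 2, group 14) vs Ga (period 4, group 13): the stated order agrees with the simple trend.
(C) H (period 1, group 1) vs Rb (period 5, group 1): the stated order agrees with the simple trend.
(D) P (period 3, group 15) vs S (period 3, group 16): the stated order contradicts the simple trend.
The exception is (D): S (3p⁴) ionizes more easily than half-filled P (3p³) because the paired 3p electron in S is pushed out by e⁻–e⁻ repulsion.

(D)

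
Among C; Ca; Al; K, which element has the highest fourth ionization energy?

After 3 electrons have been removed, what remains? C³⁺ still has 1 valence electron; Ca³⁺ is already 1 electron into the core; Al³⁺ is the bare [Ne] core; K³⁺ is already 2 electrons into the core.
Usually core removal costs more than valence removal, but here the competition is close: a tightly held n=2 valence electron can cost more to remove than an n=3 core electron, so the actual values have to decide it.
Tabulated IE_4 (kJ/mol): C 6223, Ca 6491, Al 11577, K 5877.
Putting it together, IE_4: K < C < Ca < Al.

Al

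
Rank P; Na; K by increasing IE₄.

P < K < Na

After 3 electrons have been removed, what remains? P³⁺ still has 2 valence electrons; Na³⁺ is already 2 electrons into the core; K³⁺ is already 2 electrons into the core.
Core electrons are held far more tightly than valence electrons, so K and Na top the IE_4 order.
Tabulated IE_4 (kJ/mol): P 4964, Na 9543, K 5877.
So the fourth ionization energies run P < K < Na.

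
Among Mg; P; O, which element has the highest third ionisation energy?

Mg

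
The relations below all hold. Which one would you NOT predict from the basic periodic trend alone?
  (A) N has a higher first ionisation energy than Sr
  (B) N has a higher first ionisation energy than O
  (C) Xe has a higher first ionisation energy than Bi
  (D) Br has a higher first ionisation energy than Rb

(B)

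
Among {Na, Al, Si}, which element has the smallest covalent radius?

Si

Na is in period 3, group 1; Al is in period 3, group 13; Si is in period 3, group 14.
Atomic radius shrinks across a period as nuclear charge pulls the same shell inward, and grows down a group as new shells are added.
All lie in period 3, so atomic radius increases right to left.
The smallest covalent radius among these belongs to Si.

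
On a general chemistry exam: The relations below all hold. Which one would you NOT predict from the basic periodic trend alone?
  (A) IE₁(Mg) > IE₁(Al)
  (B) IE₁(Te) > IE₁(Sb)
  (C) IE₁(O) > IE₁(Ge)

The general trend: first ionisation energy increases across a period and decreases down a group.
(A) Mg (period 3, group 2) vs Al (period 3, group 13): the stated order contradicts the simple trend.
(B) Te (period 5, group 16) vs Sb (period 5, group 15): the stated order agrees with the simple trend.
(C) O (period 2, group 16) vs Ge (period 4, group 14): the stated order agrees with the simple trend.
The exception is (A): Al's single 3p electron is easier to remove than one from Mg's filled 3s².

(A)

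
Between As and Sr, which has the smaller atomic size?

As is in period 4, group 15; Sr is in period 5, group 2.
Atomic radius shrinks across a period as nuclear charge pulls the same shell inward, and grows down a group as new shells are added.
Here both period and group differ, so the two effects have to be weighed against each other.
Sr > As: relative to As, both the across-period and down-group shifts push Sr's atomic radius up.
Approximate values (pm): As 121, Sr 185.
So As has the smaller atomic size (As < Sr).

As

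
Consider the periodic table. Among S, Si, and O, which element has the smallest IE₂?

Si

Consider each +1 ion: S⁺ still has 5 valence electrons; Si⁺ still has 3 valence electrons; O⁺ still has 5 valence electrons.
All are still removing valence electrons, so compare the +1 ions as you would atoms: IE_2 generally rises across a period (higher Z_eff) and falls down a group (larger shell), subject to the usual subshell exceptions.
Valence configurations: S⁺ [Ne]3s²3p³, Si⁺ [Ne]3s²3p¹, O⁺ [He]2s²2p³.
The numbers (kJ/mol): S 2252, Si 1577, O 3388.
Hence IE_2: Si < S < O.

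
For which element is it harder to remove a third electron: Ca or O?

After 2 electrons have been removed, what remains? Ca²⁺ is the bare [Ar] core; O²⁺ still has 4 valence electrons.
Usually core removal costs more than valence removal, but here the competition is close: a tightly held n=2 valence electron can cost more to remove than an n=3 core electron, so the actual values have to decide it.
The numbers (kJ/mol): Ca 4912, O 5300.
Hence IE_3: Ca < O.

O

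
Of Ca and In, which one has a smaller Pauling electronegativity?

Ca is in period 4, group 2; In is in period 5, group 13.
Electronegativity increases across a period and decreases down a group, tracking effective nuclear charge and atomic size.
These sit on a diagonal, where the across-period and down-group effects partly cancel.
In > Ca: the two effects oppose for this pair; the across-period effect wins (1.78 vs 1.00).
Approximate values (Pauling): Ca 1.00, In 1.78.
So Ca has the smaller Pauling electronegativity (Ca < In).

Ca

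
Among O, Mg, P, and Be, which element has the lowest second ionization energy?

Mg

After 1 electron has been removed, what remains? O⁺ still has 5 valence electrons; Mg⁺ still has 1 valence electron; P⁺ still has 4 valence electrons; Be⁺ still has 1 valence electron.
All are still removing valence electrons, so compare the +1 ions as you would atoms: IE_2 generally rises across a period (higher Z_eff) and falls down a group (larger shell), subject to the usual subshell exceptions.
Valence configurations: O⁺ [He]2s²2p³, Mg⁺ [Ne]3s¹, P⁺ [Ne]3s²3p², Be⁺ [He]2s¹.
Tabulated IE_2 (kJ/mol): O 3388, Mg 1451, P 1907, Be 1757.
Hence IE_2: Mg < Be < P < O.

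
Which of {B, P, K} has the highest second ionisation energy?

After 1 electron has been removed, what remains? B⁺ still has 2 valence electrons; P⁺ still has 4 valence electrons; K⁺ is the bare [Ar] core.
Core electrons are held far more tightly than valence electrons, so K tops the IE_2 order.
Valence configurations: B⁺ [He]2s², P⁺ [Ne]3s²3p².
Approximate IE_2 values (kJ/mol): B 2427, P 1907, K 3052.
Overall IE_2 order: P < B < K.

K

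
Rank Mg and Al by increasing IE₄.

Mg < Al

Consider each +3 ion: Mg³⁺ is already 1 electron into the core; Al³⁺ is the bare [Ne] core.
All of these are removing an electron from a noble-gas core or deeper; the smaller core (lower principal quantum number) is held far more tightly, and within a period the higher nuclear charge binds the same core more tightly.
The numbers (kJ/mol): Mg 10543, Al 11577.
Hence IE_4: Mg < Al.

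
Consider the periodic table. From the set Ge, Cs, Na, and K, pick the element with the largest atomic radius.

Cs

Na is in period 3, group 1; K is in period 4, group 1; Ge is in period 4, group 14; Cs is in period 6, group 1.
Moving right in a period, electrons are added to the same shell under a stronger nuclear pull, so atoms get smaller; moving down, a new shell is opened and atoms get larger.
Neither a single period nor a single group — weigh both effects.
Na > Ge: the two effects oppose for this pair; the across-period effect wins (155 vs 121 pm).
K > Na: they share group 1; the group trend gives K the larger value.
Cs > K: they share group 1; the group trend gives Cs the larger value.
Tabulated atomic radius (pm): Na 155, K 196, Ge 121, Cs 232.
The largest atomic radius among these belongs to Cs.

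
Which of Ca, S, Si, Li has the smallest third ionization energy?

Si

After 2 electrons have been removed, what remains? Ca²⁺ is the bare [Ar] core; S²⁺ still has 4 valence electrons; Si²⁺ still has 2 valence electrons; Li²⁺ is already 1 electron into the core.
Pulling an electron out of a noble-gas core costs far more than removing a remaining valence electron, so Ca and Li sit at the high end of IE_3.
Valence configurations: S²⁺ [Ne]3s²3p², Si²⁺ [Ne]3s².
Approximate IE_3 values (kJ/mol): Ca 4912, S 3357, Si 3232, Li 11815.
Overall IE_3 order: Si < S < Ca < Li.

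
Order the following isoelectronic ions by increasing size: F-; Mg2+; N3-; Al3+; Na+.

Al3+ < Mg2+ < Na+ < F- < N3-

All of these have 10 electrons, so size is governed by nuclear charge alone: the more protons, the stronger the pull on the same electron cloud, and the smaller the ion.
Nuclear charges: Al3+ (Z=13), Mg2+ (Z=12), Na+ (Z=11), F- (Z=9), N3- (Z=7).
Smallest to largest: Al3+ < Mg2+ < Na+ < F- < N3-.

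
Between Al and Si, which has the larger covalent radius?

Al is in period 3, group 13; Si is in period 3, group 14.
Across a period the added protons contract the valence shell; down a group each new principal shell makes the atom larger.
All lie in period 3, so atomic radius increases right to left.
So Al has the larger covalent radius (Al > Si).

Al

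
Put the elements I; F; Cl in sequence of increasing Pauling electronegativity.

F is in period 2, group 17; Cl is in period 3, group 17; I is in period 5, group 17.
Electronegativity increases across a period and decreases down a group, tracking effective nuclear charge and atomic size.
All are in group 17, so electronegativity increases up the group.
So from lowest to highest: I < Cl < F.

I < Cl < F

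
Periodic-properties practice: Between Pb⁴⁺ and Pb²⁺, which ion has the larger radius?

Both ions have Z = 82 protons, but Pb⁴⁺ has lost more electrons, so its remaining electrons feel a larger effective nuclear charge per electron and are pulled in more tightly.
Higher positive charge → smaller ion, so Pb²⁺ > Pb⁴⁺.

Pb²⁺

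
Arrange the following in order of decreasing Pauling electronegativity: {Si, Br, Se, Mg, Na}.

Electronegativity increases across a period and decreases down a group, tracking effective nuclear charge and atomic size.
These span different periods and groups, so the two trends combine.
Mg > Na: Mg lies to the right of Na in period 3, so the across-period effect alone puts Mg higher.
Si > Mg: Si lies to the right of Mg in period 3, so the across-period effect alone puts Si higher.
Se > Si: the two effects oppose for this pair; the across-period effect wins (2.55 vs 1.90).
Br > Se: both are in period 4; the period trend gives Br the larger value.
Tabulated electronegativity (Pauling): Na 0.93, Mg 1.31, Si 1.90, Se 2.55, Br 2.96.
So from highest to lowest: Br > Se > Si > Mg > Na.

Br > Se > Si > Mg > Na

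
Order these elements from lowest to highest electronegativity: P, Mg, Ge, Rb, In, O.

O is in period 2, group 16; Mg is in period 3, group 2; P is in period 3, group 15; Ge is in period 4, group 14; Rb is in period 5, group 1; In is in period 5, group 13.
EN rises left→right (higher Z_eff, smaller atoms) and falls top→bottom (larger, more shielded atoms).
Here both period and group differ, so the two effects have to be weighed against each other.
Mg > Rb: relative to Rb, both the across-period and down-group shifts push Mg's electronegativity up.
In > Mg: period and group pull opposite ways; the across-period shift dominates (1.78 vs 1.31).
Ge > In: both effects reinforce here, so Ge is clearly the higher of the two.
P > Ge: both effects reinforce here, so P is clearly the higher of the two.
O > P: relative to P, both the across-period and down-group shifts push O's electronegativity up.
Approximate values (Pauling): O 3.44, Mg 1.31, P 2.19, Ge 2.01, Rb 0.82, In 1.78.
So from lowest to highest: Rb < Mg < In < Ge < P < O.

Rb < Mg < In < Ge < P < O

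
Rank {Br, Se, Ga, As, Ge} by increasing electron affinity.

Ga is in period 4, group 13; Ge is in period 4, group 14; As is in period 4, group 15; Se is in period 4, group 16; Br is in period 4, group 17.
EA tends to increase across a period and decrease down a group, though the pattern is less regular than for IE or radius.
All lie in period 4; the across-period trend (electron affinity increases left to right) applies, with the exception below.
Note the exception: Ge has a higher electron affinity than As, contrary to the simple trend — adding an electron to As's half-filled 4p³ is unfavourable, so Ge (4p²) has the more exothermic EA.
For reference (kJ/mol): Ga 29, Ge 119, As 78, Se 195, Br 325.
So from lowest to highest: Ga < As < Ge < Se < Br.

Ga, As, Ge, Se, Br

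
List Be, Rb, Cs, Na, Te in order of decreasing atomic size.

Cs > Rb > Na > Te > Be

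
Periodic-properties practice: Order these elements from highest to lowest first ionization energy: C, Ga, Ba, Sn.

C > Sn > Ga > Ba

IE₁ increases left→right with effective nuclear charge and decreases top→bottom as the valence shell moves farther out.
Here both period and group differ, so the two effects have to be weighed against each other.
Ga > Ba: both effects reinforce here, so Ga is clearly the higher of the two.
Sn > Ga: period and group pull opposite ways; the across-period shift dominates (709 vs 579 kJ/mol).
C > Sn: they share group 14; the group trend gives C the larger value.
Tabulated first ionization energy (kJ/mol): C 1086, Ga 579, Sn 709, Ba 503.
So from highest to lowest: C > Sn > Ga > Ba.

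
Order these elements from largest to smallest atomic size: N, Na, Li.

Li is in period 2, group 1; N is in period 2, group 15; Na is in period 3, group 1.
Radius decreases left→right (rising Z_eff, same n) and increases top→bottom (higher n).
Neither a single period nor a single group — weigh both effects.
Li > N: both are in period 2; the period trend gives Li the larger value.
Na > Li: they share group 1; the group trend gives Na the larger value.
For reference (pm): Li 133, N 71, Na 155.
So from largest to smallest: Na > Li > N.

Na, Li, N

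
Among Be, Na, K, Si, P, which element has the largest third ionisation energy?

Be

IE_3 is the cost of taking one more electron from the +2 cation: Be²⁺ is the bare [He] core; Na²⁺ is already 1 electron into the core; K²⁺ is already 1 electron into the core; Si²⁺ still has 2 valence electrons; P²⁺ still has 3 valence electrons.
Breaking into a closed-shell core is much more expensive than removing a leftover valence electron — K, Na and Be have the largest IE_3 here.
Valence configurations: Si²⁺ [Ne]3s², P²⁺ [Ne]3s²3p¹.
P²⁺ loses a lone 3p electron whereas Si²⁺ must break into a filled 3s² pair, so IE_3(Si) > IE_3(P) even though P has the higher nuclear charge.
The numbers (kJ/mol): Be 14849, Na 6910, K 4420, Si 3232, P 2914.
Putting it together, IE_3: P < Si < K < Na < Be.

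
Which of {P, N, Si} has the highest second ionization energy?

N

Consider each +1 ion: P⁺ still has 4 valence electrons; N⁺ still has 4 valence electrons; Si⁺ still has 3 valence electrons.
All are still removing valence electrons, so compare the +1 ions as you would atoms: IE_2 generally rises across a period (higher Z_eff) and falls down a group (larger shell), subject to the usual subshell exceptions.
Valence configurations: P⁺ [Ne]3s²3p², N⁺ [He]2s²2p², Si⁺ [Ne]3s²3p¹.
Tabulated IE_2 (kJ/mol): P 1907, N 2856, Si 1577.
Hence IE_2: Si < P < N.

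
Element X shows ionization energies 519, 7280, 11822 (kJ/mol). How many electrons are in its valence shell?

1

Look for the largest jump between consecutive ionization energies: IE2/IE1 ≈ 14.0, far larger than any earlier ratio.
That jump marks the point where a core electron is being removed. So the atom has 1 valence electron.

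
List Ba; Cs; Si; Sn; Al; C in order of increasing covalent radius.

C, Si, Al, Sn, Ba, Cs

C is in period 2, group 14; Al is in period 3, group 13; Si is in period 3, group 14; Sn is in period 5, group 14; Cs is in period 6, group 1; Ba is in period 6, group 2.
Atomic radius shrinks across a period as nuclear charge pulls the same shell inward, and grows down a group as new shells are added.
These span different periods and groups, so the two trends combine.
Si > C: Si sits below C in group 14, so the down-group effect alone puts Si larger.
Al > Si: Al lies to the left of Si in period 3, so the across-period effect alone puts Al larger.
Sn > Al: the two effects oppose for this pair; the down-group effect wins (140 vs 126 pm).
Ba > Sn: both effects reinforce here, so Ba is clearly the larger of the two.
Cs > Ba: Cs lies to the left of Ba in period 6, so the across-period effect alone puts Cs larger.
Approximate values (pm): C 75, Al 126, Si 116, Sn 140, Cs 232, Ba 196.
So from smallest to largest: C < Si < Al < Sn < Ba < Cs.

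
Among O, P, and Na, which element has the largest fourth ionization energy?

IE_4 is the cost of taking one more electron from the +3 cation: O³⁺ still has 3 valence electrons; P³⁺ still has 2 valence electrons; Na³⁺ is already 2 electrons into the core.
Pulling an electron out of a noble-gas core costs far more than removing a remaining valence electron, so Na sits at the high end of IE_4.
Valence configurations: O³⁺ [He]2s²2p¹, P³⁺ [Ne]3s².
The numbers (kJ/mol): O 7469, P 4964, Na 9543.
So the fourth ionization energies run P < O < Na.

Na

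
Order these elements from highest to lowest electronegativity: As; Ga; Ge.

As > Ge > Ga

Electronegativity increases across a period and decreases down a group, tracking effective nuclear charge and atomic size.
All lie in period 4, so electronegativity increases left to right.
So from highest to lowest: As > Ge > Ga.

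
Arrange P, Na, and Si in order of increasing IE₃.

The third ionization energy removes an electron from the +2 ion. For each element: P²⁺ still has 3 valence electrons; Na²⁺ is already 1 electron into the core; Si²⁺ still has 2 valence electrons.
Core electrons are held far more tightly than valence electrons, so Na tops the IE_3 order.
Valence configurations: P²⁺ [Ne]3s²3p¹, Si²⁺ [Ne]3s².
P²⁺ loses a lone 3p electron whereas Si²⁺ must break into a filled 3s² pair, so IE_3(Si) > IE_3(P) even though P has the higher nuclear charge.
Tabulated IE_3 (kJ/mol): P 2914, Na 6910, Si 3232.
Overall IE_3 order: P < Si < Na.

P < Si < Na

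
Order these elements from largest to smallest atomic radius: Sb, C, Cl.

Sb, Cl, C

Moving right in a period, electrons are added to the same shell under a stronger nuclear pull, so atoms get smaller; moving down, a new shell is opened and atoms get larger.
These span different periods and groups, so the two trends combine.
Cl > C: the two effects oppose for this pair; the down-group effect wins (99 vs 75 pm).
Sb > Cl: both effects reinforce here, so Sb is clearly the larger of the two.
For reference (pm): C 75, Cl 99, Sb 140.
So from largest to smallest: Sb > Cl > C.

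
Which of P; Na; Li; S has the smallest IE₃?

P

After 2 electrons have been removed, what remains? P²⁺ still has 3 valence electrons; Na²⁺ is already 1 electron into the core; Li²⁺ is already 1 electron into the core; S²⁺ still has 4 valence electrons.
Breaking into a closed-shell core is much more expensive than removing a leftover valence electron — Na and Li have the largest IE_3 here.
Valence configurations: P²⁺ [Ne]3s²3p¹, S²⁺ [Ne]3s²3p².
Approximate IE_3 values (kJ/mol): P 2914, Na 6910, Li 11815, S 3357.
Overall IE_3 order: P < S < Na < Li.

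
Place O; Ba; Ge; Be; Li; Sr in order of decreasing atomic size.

Ba > Sr > Li > Ge > Be > O

Li is in period 2, group 1; Be is in period 2, group 2; O is in period 2, group 16; Ge is in period 4, group 14; Sr is in period 5, group 2; Ba is in period 6, group 2.
Radius decreases left→right (rising Z_eff, same n) and increases top→bottom (higher n).
These span different periods and groups, so the two trends combine.
Be > O: Be lies to the left of O in period 2, so the across-period effect alone puts Be larger.
Ge > Be: the two effects oppose for this pair; the down-group effect wins (121 vs 102 pm).
Li > Ge: the two effects oppose for this pair; the across-period effect wins (133 vs 121 pm).
Sr > Li: the two effects oppose for this pair; the down-group effect wins (185 vs 133 pm).
Ba > Sr: Ba sits below Sr in group 2, so the down-group effect alone puts Ba larger.
For reference (pm): Li 133, Be 102, O 63, Ge 121, Sr 185, Ba 196.
So from largest to smallest: Ba > Sr > Li > Ge > Be > O.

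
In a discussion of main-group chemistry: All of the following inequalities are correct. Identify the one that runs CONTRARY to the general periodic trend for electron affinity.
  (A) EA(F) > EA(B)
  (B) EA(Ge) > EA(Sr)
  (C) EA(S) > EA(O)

The general trend: electron affinity increases across a period and decreases down a group.
(A) F (period 2, group 17) vs B (period 2, group 13): the stated order agrees with the simple trend.
(B) Ge (period 4, group 14) vs Sr (period 5, group 2): the stated order agrees with the simple trend.
(C) S (period 3, group 16) vs O (period 2, group 16): the stated order contradicts the simple trend.
The exception is (C): the compact 2p subshell of O repels the added electron more than S's larger 3p does.

(C)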